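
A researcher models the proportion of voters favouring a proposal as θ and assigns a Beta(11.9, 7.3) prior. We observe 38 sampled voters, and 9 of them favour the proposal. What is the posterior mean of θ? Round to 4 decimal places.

Posterior mean ≈ 0.3654

Observing 9 successes and 29 failures updates Beta(11.9, 7.3) by adding the success and failure counts to the two shape parameters: α = 11.9+9 = 20.9, β = 7.3+29 = 36.3.
E[θ | data] = 20.9/(20.9+36.3) = 0.3654.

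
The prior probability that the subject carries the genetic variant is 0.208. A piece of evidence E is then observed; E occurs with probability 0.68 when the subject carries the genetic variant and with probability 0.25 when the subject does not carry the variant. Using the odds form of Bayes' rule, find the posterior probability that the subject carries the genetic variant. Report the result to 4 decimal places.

Posterior probability ≈ 0.4167

Prior odds = 0.208/(1−0.208) = 0.26263. In log-odds, ln(0.26263) = -1.3370.
Add log likelihood ratio: ln(2.7200) = 1.0006.
Posterior log-odds = -0.33639, so posterior odds = exp(-0.33639) = 0.71434. Converting, P(H|E) = 0.71434/1.7143 = 0.4167.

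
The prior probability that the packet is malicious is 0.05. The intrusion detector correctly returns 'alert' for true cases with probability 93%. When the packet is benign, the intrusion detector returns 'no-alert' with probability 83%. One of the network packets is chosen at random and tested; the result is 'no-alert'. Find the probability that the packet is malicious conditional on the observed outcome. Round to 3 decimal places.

Write H for 'the packet is malicious'. Prior odds H:¬H = 0.05/0.95 = 0.052632. For the 'no-alert' outcome, the likelihood ratio is 0.07/0.83 = 0.084337.
Posterior odds = 0.052632 × 0.084337 = 0.0044388, so P(H|E) = 0.0044388/(1+0.0044388) = 0.004.

P(H | E) ≈ 0.004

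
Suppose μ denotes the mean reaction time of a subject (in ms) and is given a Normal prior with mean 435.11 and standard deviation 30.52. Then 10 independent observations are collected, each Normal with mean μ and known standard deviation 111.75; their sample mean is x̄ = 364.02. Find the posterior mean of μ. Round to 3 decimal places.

Posterior mean ≈ 404.739

Prior precision 1/τ₀² = 1/30.52² = 0.00107357; data precision n/σ² = 10/111.75² = 0.00080076.
Posterior precision = 0.00107357 + 0.00080076 = 0.00187434.
Posterior mean = (0.00107357·435.11 + 0.00080076·364.02) / 0.00187434 = 404.739.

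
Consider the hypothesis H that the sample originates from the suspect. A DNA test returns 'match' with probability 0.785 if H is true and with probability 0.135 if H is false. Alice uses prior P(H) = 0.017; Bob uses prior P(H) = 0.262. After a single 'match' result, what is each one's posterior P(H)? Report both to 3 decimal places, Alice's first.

P('+'|H) = 0.785, P('+'|¬H) = 0.135.
Alice: numerator 0.785·0.017 = 0.013345; evidence = 0.013345+0.135·0.983 = 0.14605; posterior = 0.091.
Bob: numerator 0.785·0.262 = 0.20567; evidence = 0.20567+0.135·0.738 = 0.30530; posterior = 0.674.

Alice: 0.091; Bob: 0.674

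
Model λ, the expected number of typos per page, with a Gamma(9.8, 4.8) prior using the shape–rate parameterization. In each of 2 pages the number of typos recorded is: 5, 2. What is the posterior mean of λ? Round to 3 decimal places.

The Poisson likelihood adds the total count to the shape and the number of exposure periods to the rate. Here ∑xᵢ = 7 and n = 2, so shape 9.8→16.8 and rate 4.8→6.8.
E[λ | data] = 16.8/6.8 = 2.471.

Posterior mean ≈ 2.471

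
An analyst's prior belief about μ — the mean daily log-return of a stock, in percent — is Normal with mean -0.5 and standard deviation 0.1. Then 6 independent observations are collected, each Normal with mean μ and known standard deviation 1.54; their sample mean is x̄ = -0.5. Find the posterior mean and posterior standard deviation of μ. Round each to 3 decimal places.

Prior precision 1/τ₀² = 1/0.1² = 100.000; data precision n/σ² = 6/1.54² = 2.52994.
Posterior precision = 100.000 + 2.52994 = 102.530, giving posterior SD = 1/√102.530 = 0.099.
Posterior mean = (100.000·-0.5 + 2.52994·-0.5) / 102.530 = -0.500.

Posterior mean ≈ -0.500; posterior SD ≈ 0.099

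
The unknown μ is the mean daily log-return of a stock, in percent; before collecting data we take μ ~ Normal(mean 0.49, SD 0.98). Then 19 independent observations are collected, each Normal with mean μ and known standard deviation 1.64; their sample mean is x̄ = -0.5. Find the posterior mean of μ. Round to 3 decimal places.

Posterior mean ≈ -0.373

Prior precision 1/τ₀² = 1/0.98² = 1.04123; data precision n/σ² = 19/1.64² = 7.06425.
Posterior precision = 1.04123 + 7.06425 = 8.10548.
Posterior mean = (1.04123·0.49 + 7.06425·-0.5) / 8.10548 = -0.373.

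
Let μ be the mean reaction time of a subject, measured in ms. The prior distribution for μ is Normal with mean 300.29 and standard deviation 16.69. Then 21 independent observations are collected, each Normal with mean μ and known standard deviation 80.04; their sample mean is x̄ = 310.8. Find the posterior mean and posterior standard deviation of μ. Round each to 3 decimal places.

Posterior mean ≈ 305.306; posterior SD ≈ 12.067

Prior precision 1/τ₀² = 1/16.69² = 0.00358994; data precision n/σ² = 21/80.04² = 0.00327797.
Posterior precision = 0.00358994 + 0.00327797 = 0.00686791, giving posterior SD = 1/√0.00686791 = 12.067.
Posterior mean = (0.00358994·300.29 + 0.00327797·310.8) / 0.00686791 = 305.306.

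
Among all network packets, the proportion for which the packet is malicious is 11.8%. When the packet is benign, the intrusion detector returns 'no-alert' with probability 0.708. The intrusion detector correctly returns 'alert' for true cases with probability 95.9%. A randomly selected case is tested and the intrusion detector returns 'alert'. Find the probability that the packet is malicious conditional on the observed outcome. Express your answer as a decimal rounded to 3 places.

P(H | E) ≈ 0.305

Write H for 'the packet is malicious'. Prior odds H:¬H = 0.118/0.882 = 0.13379. For the 'alert' outcome, the likelihood ratio is 0.959/0.292 = 3.2842.
Posterior odds = 0.13379 × 3.2842 = 0.43939, so P(H|E) = 0.43939/(1+0.43939) = 0.305.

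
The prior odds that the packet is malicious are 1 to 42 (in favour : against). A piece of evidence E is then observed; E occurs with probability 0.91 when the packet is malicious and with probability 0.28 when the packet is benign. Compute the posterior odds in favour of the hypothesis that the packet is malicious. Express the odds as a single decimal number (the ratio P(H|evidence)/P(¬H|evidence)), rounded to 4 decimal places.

Prior odds = 1/42 = 0.023810.
Likelihood ratio for E = 0.91/0.28 = 3.2500.
Posterior odds = prior odds × LR = 0.077381.

Posterior odds ≈ 0.0774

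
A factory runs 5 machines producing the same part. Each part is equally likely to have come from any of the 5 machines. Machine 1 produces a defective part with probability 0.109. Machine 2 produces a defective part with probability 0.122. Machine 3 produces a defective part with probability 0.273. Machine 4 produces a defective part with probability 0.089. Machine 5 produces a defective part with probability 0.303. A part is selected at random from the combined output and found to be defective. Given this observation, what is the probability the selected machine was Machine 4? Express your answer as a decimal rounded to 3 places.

Posterior probability ≈ 0.099

Tabulate prior·likelihood by source: [1] prior 0.2, lik 0.109, product 0.02180; [2] prior 0.2, lik 0.122, product 0.02440; [3] prior 0.2, lik 0.273, product 0.05460; [4] prior 0.2, lik 0.089, product 0.01780; [5] prior 0.2, lik 0.303, product 0.06060.
Normalizing constant = 0.17920; the posterior for Machine 4 is its product over the sum, 0.01780/0.17920 = 0.099.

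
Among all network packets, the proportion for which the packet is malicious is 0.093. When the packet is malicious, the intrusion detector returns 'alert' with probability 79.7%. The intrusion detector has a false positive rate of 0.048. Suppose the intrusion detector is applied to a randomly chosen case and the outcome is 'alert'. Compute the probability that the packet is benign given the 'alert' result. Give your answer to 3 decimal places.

Write H for 'the packet is malicious'. Prior odds H:¬H = 0.093/0.907 = 0.10254. For the 'alert' outcome, the likelihood ratio is 0.797/0.048 = 16.604.
Posterior odds = 0.10254 × 16.604 = 1.7025, so P(H|E) = 1.7025/(1+1.7025) = 0.630. Then P(¬H|E) = 1 − 0.630 = 0.370.

P(¬H | E) ≈ 0.370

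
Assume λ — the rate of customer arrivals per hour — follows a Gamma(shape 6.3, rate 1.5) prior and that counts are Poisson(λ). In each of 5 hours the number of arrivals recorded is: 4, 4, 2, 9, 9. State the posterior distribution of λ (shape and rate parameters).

The Poisson likelihood adds the total count to the shape and the number of exposure periods to the rate. Here ∑xᵢ = 28 and n = 5, so shape 6.3→34.3 and rate 1.5→6.5.

Posterior: Gamma(shape=34.3, rate=6.5)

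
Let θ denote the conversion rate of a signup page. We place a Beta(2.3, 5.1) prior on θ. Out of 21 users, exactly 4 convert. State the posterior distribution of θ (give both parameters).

The binomial likelihood is conjugate to the Beta prior: with 4 successes and 17 failures, the posterior is Beta(2.3+4, 5.1+17) = Beta(6.3, 22.1).

Posterior: Beta(6.3, 22.1)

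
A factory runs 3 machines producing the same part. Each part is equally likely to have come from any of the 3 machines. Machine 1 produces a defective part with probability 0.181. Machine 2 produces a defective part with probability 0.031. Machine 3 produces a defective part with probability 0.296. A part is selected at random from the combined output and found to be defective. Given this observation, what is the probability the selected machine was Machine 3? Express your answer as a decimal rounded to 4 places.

Posterior probability ≈ 0.5827

P(defective|M1) = 0.181; P(defective|M2) = 0.031; P(defective|M3) = 0.296.
Prior × likelihood for each source: 0.333333·0.181=0.06033, 0.333333·0.031=0.01033, 0.333333·0.296=0.09867. Summing gives P(defective) = 0.16933.
P(Machine 3 | defective) = 0.09867 / 0.16933 = 0.5827.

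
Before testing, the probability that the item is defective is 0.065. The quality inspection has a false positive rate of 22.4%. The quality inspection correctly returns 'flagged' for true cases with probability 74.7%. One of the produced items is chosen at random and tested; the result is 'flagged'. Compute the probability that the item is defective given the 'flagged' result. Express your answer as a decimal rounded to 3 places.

P(H | E) ≈ 0.188

Let H be the event that the item is defective. P(H) = 0.065, so P(¬H) = 0.935. With E the 'flagged' result, P(E|H) = 0.747 and P(E|¬H) = 0.224.
P(E) = 0.747·0.065 + 0.224·0.935 = 0.048555 + 0.20944 = 0.25800.
By Bayes' theorem, P(H|E) = 0.048555 / 0.25800 = 0.188.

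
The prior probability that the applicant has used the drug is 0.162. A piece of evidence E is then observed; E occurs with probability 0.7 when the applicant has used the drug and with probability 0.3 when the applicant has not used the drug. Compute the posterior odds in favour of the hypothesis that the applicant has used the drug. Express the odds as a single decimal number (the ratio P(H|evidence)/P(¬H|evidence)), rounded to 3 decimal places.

Posterior odds ≈ 0.451

Prior odds = 0.162/(1−0.162) = 0.19332.
Likelihood ratio for E = 0.7/0.3 = 2.3333.
Posterior odds = prior odds × LR = 0.45107.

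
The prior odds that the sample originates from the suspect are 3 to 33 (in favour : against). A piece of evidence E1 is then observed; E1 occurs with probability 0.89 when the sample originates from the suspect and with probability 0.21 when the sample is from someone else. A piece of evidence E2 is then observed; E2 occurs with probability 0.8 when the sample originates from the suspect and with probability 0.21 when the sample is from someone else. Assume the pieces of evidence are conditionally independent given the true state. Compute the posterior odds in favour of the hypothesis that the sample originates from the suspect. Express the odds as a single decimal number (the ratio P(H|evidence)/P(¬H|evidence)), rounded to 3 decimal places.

Prior odds = 3/33 = 0.090909.
Likelihood ratio for E1 = 0.89/0.21 = 4.2381.
Likelihood ratio for E2 = 0.8/0.21 = 3.8095.
Posterior odds = prior odds × LR₁ × LR₂ = 1.4677.

Posterior odds ≈ 1.468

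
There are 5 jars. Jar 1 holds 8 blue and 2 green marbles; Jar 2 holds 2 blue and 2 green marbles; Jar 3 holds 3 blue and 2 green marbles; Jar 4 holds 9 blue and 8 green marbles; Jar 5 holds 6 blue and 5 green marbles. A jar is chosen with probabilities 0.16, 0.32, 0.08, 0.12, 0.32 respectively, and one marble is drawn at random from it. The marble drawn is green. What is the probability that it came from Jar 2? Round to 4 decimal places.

P(green|Jar 1) = 0.2; P(green|Jar 2) = 0.5; P(green|Jar 3) = 0.4; P(green|Jar 4) = 0.4706; P(green|Jar 5) = 0.4545.
Prior × likelihood for each source: 0.16·0.2=0.03200, 0.32·0.5=0.1600, 0.08·0.4=0.03200, 0.12·0.4706=0.05647, 0.32·0.4545=0.1455. Summing gives P(green) = 0.42593.
P(Jar 2 | green) = 0.1600 / 0.42593 = 0.3757.

Posterior probability ≈ 0.3757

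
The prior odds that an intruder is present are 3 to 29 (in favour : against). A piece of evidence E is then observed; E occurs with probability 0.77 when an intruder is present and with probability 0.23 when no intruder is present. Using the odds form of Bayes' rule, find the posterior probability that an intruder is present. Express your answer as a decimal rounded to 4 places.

Posterior probability ≈ 0.2572

Prior odds = 3/29 = 0.10345. In log-odds, ln(0.10345) = -2.2687.
Add log likelihood ratio: ln(3.3478) = 1.2083.
Posterior log-odds = -1.0604, so posterior odds = exp(-1.0604) = 0.34633. Converting, P(H|E) = 0.34633/1.3463 = 0.2572.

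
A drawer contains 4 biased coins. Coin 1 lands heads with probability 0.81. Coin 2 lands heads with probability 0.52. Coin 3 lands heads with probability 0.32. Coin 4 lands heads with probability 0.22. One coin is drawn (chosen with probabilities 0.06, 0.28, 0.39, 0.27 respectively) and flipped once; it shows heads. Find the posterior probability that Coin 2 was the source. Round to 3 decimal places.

Posterior probability ≈ 0.385

Tabulate prior·likelihood by source: [1] prior 0.06, lik 0.81, product 0.04860; [2] prior 0.28, lik 0.52, product 0.1456; [3] prior 0.39, lik 0.32, product 0.1248; [4] prior 0.27, lik 0.22, product 0.05940.
Normalizing constant = 0.37840; the posterior for Coin 2 is its product over the sum, 0.1456/0.37840 = 0.385.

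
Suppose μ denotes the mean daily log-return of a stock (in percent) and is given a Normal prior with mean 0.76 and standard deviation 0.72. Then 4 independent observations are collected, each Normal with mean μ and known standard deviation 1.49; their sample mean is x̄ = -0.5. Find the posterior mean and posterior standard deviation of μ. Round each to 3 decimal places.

With known σ, the Normal prior is conjugate. Weight on the data is w = (n/σ²)/(n/σ² + 1/τ₀²) = 1.80172/(1.80172+1.92901) = 0.48294.
Posterior mean = w·x̄ + (1−w)·μ₀ = 0.48294·-0.5 + 0.51706·0.76 = 0.151. Posterior variance = 1/(1.80172+1.92901) = 0.268044, so SD = 0.518.

Posterior mean ≈ 0.151; posterior SD ≈ 0.518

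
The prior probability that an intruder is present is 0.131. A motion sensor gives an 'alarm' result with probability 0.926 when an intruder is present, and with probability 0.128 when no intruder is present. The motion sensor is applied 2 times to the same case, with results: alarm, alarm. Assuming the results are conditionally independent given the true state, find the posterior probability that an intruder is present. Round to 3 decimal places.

Let H be the event that an intruder is present; start with P(H) = 0.131. P('alarm'|H) = 0.926, P('alarm'|¬H) = 0.128.
Update on result 1 ('alarm'): P(H) ← 0.926·0.1310 / (0.926·0.1310 + 0.128·0.8690) = 0.12131/0.23254 = 0.5217.
Update on result 2 ('alarm'): P(H) ← 0.926·0.5217 / (0.926·0.5217 + 0.128·0.4783) = 0.48306/0.54429 = 0.8875.

Posterior P(H) ≈ 0.888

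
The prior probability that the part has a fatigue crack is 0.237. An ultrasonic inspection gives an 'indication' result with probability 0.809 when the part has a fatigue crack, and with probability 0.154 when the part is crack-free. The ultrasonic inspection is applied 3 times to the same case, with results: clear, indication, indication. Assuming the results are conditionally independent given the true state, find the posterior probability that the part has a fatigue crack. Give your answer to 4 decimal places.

Posterior P(H) ≈ 0.6593

With H the event that the part has a fatigue crack, the joint likelihood of the observed sequence is P(data|H) = 0.191·0.809·0.809 = 0.12501 and P(data|¬H) = 0.846·0.154·0.154 = 0.020064.
Bayes: P(H|data) = 0.237·0.12501 / (0.237·0.12501 + 0.763·0.020064) = 0.029626/0.044935 = 0.6593.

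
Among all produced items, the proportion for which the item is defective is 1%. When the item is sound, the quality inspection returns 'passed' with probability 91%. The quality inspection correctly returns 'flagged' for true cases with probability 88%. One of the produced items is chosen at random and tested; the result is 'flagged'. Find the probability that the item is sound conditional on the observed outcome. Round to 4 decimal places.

Let H be the event that the item is defective. P(H) = 0.01, so P(¬H) = 0.99. With E the 'flagged' result, P(E|H) = 0.88 and P(E|¬H) = 0.09.
P(E) = 0.88·0.01 + 0.09·0.99 = 0.0088000 + 0.089100 = 0.097900.
By Bayes' theorem, P(H|E) = 0.0088000 / 0.097900 = 0.0899. Hence P(¬H|E) = 1 − 0.0899 = 0.9101.

P(¬H | E) ≈ 0.9101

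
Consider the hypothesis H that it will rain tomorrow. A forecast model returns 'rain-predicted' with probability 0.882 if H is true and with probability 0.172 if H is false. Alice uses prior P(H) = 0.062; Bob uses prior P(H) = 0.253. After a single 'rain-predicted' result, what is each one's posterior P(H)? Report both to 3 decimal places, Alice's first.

The likelihood ratio for a 'rain-predicted' result is 0.882/0.172 = 5.1279.
Alice: prior odds 0.062/0.938 = 0.066098; posterior odds 0.33894; posterior probability 0.253.
Bob: prior odds 0.253/0.747 = 0.33869; posterior odds 1.7368; posterior probability 0.635.

Alice: 0.253; Bob: 0.635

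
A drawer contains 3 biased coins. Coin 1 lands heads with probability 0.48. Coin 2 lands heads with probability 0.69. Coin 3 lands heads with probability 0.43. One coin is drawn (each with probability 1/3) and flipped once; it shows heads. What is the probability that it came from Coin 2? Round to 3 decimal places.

P(heads|C1) = 0.48; P(heads|C2) = 0.69; P(heads|C3) = 0.43.
Prior × likelihood for each source: 0.333333·0.48=0.1600, 0.333333·0.69=0.2300, 0.333333·0.43=0.1433. Summing gives P(heads) = 0.53333.
P(Coin 2 | heads) = 0.2300 / 0.53333 = 0.431.

Posterior probability ≈ 0.431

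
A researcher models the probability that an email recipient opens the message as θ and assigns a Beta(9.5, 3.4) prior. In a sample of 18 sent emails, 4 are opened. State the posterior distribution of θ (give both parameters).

Posterior: Beta(13.5, 17.4)

Observing 4 successes and 14 failures updates Beta(9.5, 3.4) by adding the success and failure counts to the two shape parameters: α = 9.5+4 = 13.5, β = 3.4+14 = 17.4.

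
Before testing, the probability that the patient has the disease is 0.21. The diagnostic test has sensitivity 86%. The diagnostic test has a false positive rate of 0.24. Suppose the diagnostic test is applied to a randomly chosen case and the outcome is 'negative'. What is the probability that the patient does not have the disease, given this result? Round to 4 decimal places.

Write H for 'the patient has the disease'. Prior odds H:¬H = 0.21/0.79 = 0.26582. For the 'negative' outcome, the likelihood ratio is 0.14/0.76 = 0.18421.
Posterior odds = 0.26582 × 0.18421 = 0.048967, so P(H|E) = 0.048967/(1+0.048967) = 0.0467. Then P(¬H|E) = 1 − 0.0467 = 0.9533.

P(¬H | E) ≈ 0.9533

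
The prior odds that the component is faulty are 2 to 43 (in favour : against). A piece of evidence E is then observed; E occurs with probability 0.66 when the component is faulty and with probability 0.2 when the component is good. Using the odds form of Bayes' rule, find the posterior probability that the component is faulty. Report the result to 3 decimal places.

Posterior probability ≈ 0.133

Prior odds = 2/43 = 0.046512.
Likelihood ratio for E = 0.66/0.2 = 3.3000.
Posterior odds = prior odds × LR = 0.15349.
Posterior probability = odds/(1+odds) = 0.15349/1.1535 = 0.133.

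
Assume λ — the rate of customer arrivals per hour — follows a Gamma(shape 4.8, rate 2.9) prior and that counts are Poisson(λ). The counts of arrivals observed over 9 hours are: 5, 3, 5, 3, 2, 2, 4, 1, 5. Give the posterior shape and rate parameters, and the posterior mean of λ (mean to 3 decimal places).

Posterior: Gamma(shape=34.8, rate=11.9); mean ≈ 2.924

Total count ∑xᵢ = 30 over n = 9 hours.
Gamma is conjugate to the Poisson likelihood: posterior is Gamma(shape = 4.8+30 = 34.8, rate = 2.9+9 = 11.9).
Posterior mean = shape/rate = 34.8/11.9 = 2.924.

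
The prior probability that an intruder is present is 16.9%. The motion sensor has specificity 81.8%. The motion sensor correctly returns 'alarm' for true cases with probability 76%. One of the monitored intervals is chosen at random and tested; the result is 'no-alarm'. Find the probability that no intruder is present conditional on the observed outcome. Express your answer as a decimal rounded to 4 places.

P(¬H | E) ≈ 0.9437

Let H be the event that an intruder is present. P(H) = 0.169, so P(¬H) = 0.831. With E the 'no-alarm' result, P(E|H) = 0.24 and P(E|¬H) = 0.818.
P(E) = 0.24·0.169 + 0.818·0.831 = 0.040560 + 0.67976 = 0.72032.
By Bayes' theorem, P(H|E) = 0.040560 / 0.72032 = 0.0563. Hence P(¬H|E) = 1 − 0.0563 = 0.9437.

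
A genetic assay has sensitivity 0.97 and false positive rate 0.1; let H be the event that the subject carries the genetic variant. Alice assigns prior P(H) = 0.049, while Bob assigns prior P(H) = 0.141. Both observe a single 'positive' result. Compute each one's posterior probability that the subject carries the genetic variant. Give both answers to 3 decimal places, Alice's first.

Alice: 0.333; Bob: 0.614

The likelihood ratio for a 'positive' result is 0.97/0.1 = 9.7000.
Alice: prior odds 0.049/0.951 = 0.051525; posterior odds 0.49979; posterior probability 0.333.
Bob: prior odds 0.141/0.859 = 0.16414; posterior odds 1.5922; posterior probability 0.614.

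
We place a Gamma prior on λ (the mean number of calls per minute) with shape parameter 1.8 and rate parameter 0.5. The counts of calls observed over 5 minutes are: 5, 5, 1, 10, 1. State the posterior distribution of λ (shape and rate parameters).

Posterior: Gamma(shape=23.8, rate=5.5)

Total count ∑xᵢ = 22 over n = 5 minutes.
Gamma is conjugate to the Poisson likelihood: posterior is Gamma(shape = 1.8+22 = 23.8, rate = 0.5+5 = 5.5).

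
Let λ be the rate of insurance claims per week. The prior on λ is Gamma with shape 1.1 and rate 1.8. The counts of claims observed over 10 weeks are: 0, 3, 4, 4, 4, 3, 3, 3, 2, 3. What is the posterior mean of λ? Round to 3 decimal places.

Posterior mean ≈ 2.551

The Poisson likelihood adds the total count to the shape and the number of exposure periods to the rate. Here ∑xᵢ = 29 and n = 10, so shape 1.1→30.1 and rate 1.8→11.8.
E[λ | data] = 30.1/11.8 = 2.551.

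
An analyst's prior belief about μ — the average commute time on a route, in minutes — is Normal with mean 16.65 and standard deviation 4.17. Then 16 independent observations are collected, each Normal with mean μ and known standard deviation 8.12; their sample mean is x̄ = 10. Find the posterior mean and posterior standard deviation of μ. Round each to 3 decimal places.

Posterior mean ≈ 11.274; posterior SD ≈ 1.825

With known σ, the Normal prior is conjugate. Weight on the data is w = (n/σ²)/(n/σ² + 1/τ₀²) = 0.242665/(0.242665+0.0575080) = 0.80842.
Posterior mean = w·x̄ + (1−w)·μ₀ = 0.80842·10 + 0.19158·16.65 = 11.274. Posterior variance = 1/(0.242665+0.0575080) = 3.33141, so SD = 1.825.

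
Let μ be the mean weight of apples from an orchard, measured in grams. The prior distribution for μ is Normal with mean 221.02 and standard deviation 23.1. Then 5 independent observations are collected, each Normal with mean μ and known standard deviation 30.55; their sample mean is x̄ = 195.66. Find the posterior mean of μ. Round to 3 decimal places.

Prior precision 1/τ₀² = 1/23.1² = 0.00187403; data precision n/σ² = 5/30.55² = 0.00535732.
Posterior precision = 0.00187403 + 0.00535732 = 0.00723135.
Posterior mean = (0.00187403·221.02 + 0.00535732·195.66) / 0.00723135 = 202.232.

Posterior mean ≈ 202.232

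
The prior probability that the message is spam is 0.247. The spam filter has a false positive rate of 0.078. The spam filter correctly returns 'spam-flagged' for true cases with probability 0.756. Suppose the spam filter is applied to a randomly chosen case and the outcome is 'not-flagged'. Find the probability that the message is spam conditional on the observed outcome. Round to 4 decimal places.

P(H | E) ≈ 0.0799

Write H for 'the message is spam'. Prior odds H:¬H = 0.247/0.753 = 0.32802. For the 'not-flagged' outcome, the likelihood ratio is 0.244/0.922 = 0.26464.
Posterior odds = 0.32802 × 0.26464 = 0.086808, so P(H|E) = 0.086808/(1+0.086808) = 0.0799.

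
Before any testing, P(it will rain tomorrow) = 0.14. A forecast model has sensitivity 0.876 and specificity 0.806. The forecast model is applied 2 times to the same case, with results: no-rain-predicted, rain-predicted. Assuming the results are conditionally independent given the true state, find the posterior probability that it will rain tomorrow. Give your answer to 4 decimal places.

Posterior P(H) ≈ 0.1016

With H the event that it will rain tomorrow, the joint likelihood of the observed sequence is P(data|H) = 0.124·0.876 = 0.10862 and P(data|¬H) = 0.806·0.194 = 0.15636.
Bayes: P(H|data) = 0.14·0.10862 / (0.14·0.10862 + 0.86·0.15636) = 0.015207/0.14968 = 0.1016.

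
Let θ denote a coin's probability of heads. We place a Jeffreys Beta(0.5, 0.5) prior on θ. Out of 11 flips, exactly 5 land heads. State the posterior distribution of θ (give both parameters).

The binomial likelihood is conjugate to the Beta prior: with 5 successes and 6 failures, the posterior is Beta(0.5+5, 0.5+6) = Beta(5.5, 6.5).

Posterior: Beta(5.5, 6.5)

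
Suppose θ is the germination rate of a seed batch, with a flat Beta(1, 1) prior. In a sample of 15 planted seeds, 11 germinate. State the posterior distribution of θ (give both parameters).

Observing 11 successes and 4 failures updates Beta(1, 1) by adding the success and failure counts to the two shape parameters: α = 1+11 = 12, β = 1+4 = 5.

Posterior: Beta(12, 5)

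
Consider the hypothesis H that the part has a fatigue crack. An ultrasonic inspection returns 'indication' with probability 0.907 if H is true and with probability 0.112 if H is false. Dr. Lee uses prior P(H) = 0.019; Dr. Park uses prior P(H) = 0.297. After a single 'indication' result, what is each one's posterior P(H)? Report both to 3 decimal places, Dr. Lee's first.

Dr. Lee: 0.136; Dr. Park: 0.774

The likelihood ratio for an 'indication' result is 0.907/0.112 = 8.0982.
Dr. Lee: prior odds 0.019/0.981 = 0.019368; posterior odds 0.15685; posterior probability 0.136.
Dr. Park: prior odds 0.297/0.703 = 0.42248; posterior odds 3.4213; posterior probability 0.774.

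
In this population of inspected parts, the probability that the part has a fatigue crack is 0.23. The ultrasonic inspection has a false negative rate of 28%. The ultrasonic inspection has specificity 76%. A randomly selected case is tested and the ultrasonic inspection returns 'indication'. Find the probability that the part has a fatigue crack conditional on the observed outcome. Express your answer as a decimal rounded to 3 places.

P(H | E) ≈ 0.473

Write H for 'the part has a fatigue crack'. Prior odds H:¬H = 0.23/0.77 = 0.29870. For the 'indication' outcome, the likelihood ratio is 0.72/0.24 = 3.0000.
Posterior odds = 0.29870 × 3.0000 = 0.89610, so P(H|E) = 0.89610/(1+0.89610) = 0.473.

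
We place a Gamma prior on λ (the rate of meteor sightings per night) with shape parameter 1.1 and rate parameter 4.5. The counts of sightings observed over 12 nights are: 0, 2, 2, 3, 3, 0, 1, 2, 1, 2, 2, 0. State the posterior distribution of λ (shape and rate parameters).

Posterior: Gamma(shape=19.1, rate=16.5)

The Poisson likelihood adds the total count to the shape and the number of exposure periods to the rate. Here ∑xᵢ = 18 and n = 12, so shape 1.1→19.1 and rate 4.5→16.5.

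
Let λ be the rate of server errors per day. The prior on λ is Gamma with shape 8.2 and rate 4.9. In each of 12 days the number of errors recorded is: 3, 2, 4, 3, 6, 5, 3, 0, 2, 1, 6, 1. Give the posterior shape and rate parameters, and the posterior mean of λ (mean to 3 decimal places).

The Poisson likelihood adds the total count to the shape and the number of exposure periods to the rate. Here ∑xᵢ = 36 and n = 12, so shape 8.2→44.2 and rate 4.9→16.9.
E[λ | data] = 44.2/16.9 = 2.615.

Posterior: Gamma(shape=44.2, rate=16.9); mean ≈ 2.615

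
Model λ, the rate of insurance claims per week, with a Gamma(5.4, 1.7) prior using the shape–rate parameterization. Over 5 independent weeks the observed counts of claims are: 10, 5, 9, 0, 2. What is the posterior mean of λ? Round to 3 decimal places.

Posterior mean ≈ 4.687

The Poisson likelihood adds the total count to the shape and the number of exposure periods to the rate. Here ∑xᵢ = 26 and n = 5, so shape 5.4→31.4 and rate 1.7→6.7.
E[λ | data] = 31.4/6.7 = 4.687.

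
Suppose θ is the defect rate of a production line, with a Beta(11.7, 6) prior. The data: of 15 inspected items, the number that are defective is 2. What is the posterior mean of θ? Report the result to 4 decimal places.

The binomial likelihood is conjugate to the Beta prior: with 2 successes and 13 failures, the posterior is Beta(11.7+2, 6+13) = Beta(13.7, 19).
Posterior mean = α/(α+β) = 13.7/32.7 = 0.4190.

Posterior mean ≈ 0.4190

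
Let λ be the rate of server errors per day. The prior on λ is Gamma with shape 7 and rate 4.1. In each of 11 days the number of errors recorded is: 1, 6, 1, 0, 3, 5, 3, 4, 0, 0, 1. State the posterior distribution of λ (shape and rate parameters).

Posterior: Gamma(shape=31, rate=15.1)

Total count ∑xᵢ = 24 over n = 11 days.
Gamma is conjugate to the Poisson likelihood: posterior is Gamma(shape = 7+24 = 31, rate = 4.1+11 = 15.1).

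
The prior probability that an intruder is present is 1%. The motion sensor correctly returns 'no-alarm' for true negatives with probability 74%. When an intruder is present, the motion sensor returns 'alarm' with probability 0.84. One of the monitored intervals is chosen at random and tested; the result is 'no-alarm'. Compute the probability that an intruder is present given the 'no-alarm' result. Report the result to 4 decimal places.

Let H be the event that an intruder is present. P(H) = 0.01, so P(¬H) = 0.99. With E the 'no-alarm' result, P(E|H) = 0.16 and P(E|¬H) = 0.74.
P(E) = 0.16·0.01 + 0.74·0.99 = 0.0016000 + 0.73260 = 0.73420.
By Bayes' theorem, P(H|E) = 0.0016000 / 0.73420 = 0.0022.

P(H | E) ≈ 0.0022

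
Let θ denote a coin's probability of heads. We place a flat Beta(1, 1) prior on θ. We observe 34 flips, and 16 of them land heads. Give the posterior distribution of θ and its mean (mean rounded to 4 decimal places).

Posterior: Beta(17, 19); mean ≈ 0.4722

The binomial likelihood is conjugate to the Beta prior: with 16 successes and 18 failures, the posterior is Beta(1+16, 1+18) = Beta(17, 19).
Posterior mean = α/(α+β) = 17/36 = 0.4722.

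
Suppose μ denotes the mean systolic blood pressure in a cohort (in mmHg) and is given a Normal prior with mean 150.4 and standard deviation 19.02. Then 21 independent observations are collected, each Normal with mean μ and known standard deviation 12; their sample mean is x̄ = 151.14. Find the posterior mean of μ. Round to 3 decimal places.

Posterior mean ≈ 151.126

Prior precision 1/τ₀² = 1/19.02² = 0.00276426; data precision n/σ² = 21/12² = 0.145833.
Posterior precision = 0.00276426 + 0.145833 = 0.148598.
Posterior mean = (0.00276426·150.4 + 0.145833·151.14) / 0.148598 = 151.126.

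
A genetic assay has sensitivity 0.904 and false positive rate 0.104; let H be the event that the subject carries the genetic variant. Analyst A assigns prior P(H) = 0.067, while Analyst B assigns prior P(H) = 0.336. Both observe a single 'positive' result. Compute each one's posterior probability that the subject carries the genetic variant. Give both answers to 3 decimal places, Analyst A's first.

The likelihood ratio for a 'positive' result is 0.904/0.104 = 8.6923.
Analyst A: prior odds 0.067/0.933 = 0.071811; posterior odds 0.62421; posterior probability 0.384.
Analyst B: prior odds 0.336/0.664 = 0.50602; posterior odds 4.3985; posterior probability 0.815.

Analyst A: 0.384; Analyst B: 0.815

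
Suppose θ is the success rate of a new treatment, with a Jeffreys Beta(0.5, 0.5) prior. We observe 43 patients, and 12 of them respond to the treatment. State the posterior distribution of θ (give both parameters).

Posterior: Beta(12.5, 31.5)

Observing 12 successes and 31 failures updates Beta(0.5, 0.5) by adding the success and failure counts to the two shape parameters: α = 0.5+12 = 12.5, β = 0.5+31 = 31.5.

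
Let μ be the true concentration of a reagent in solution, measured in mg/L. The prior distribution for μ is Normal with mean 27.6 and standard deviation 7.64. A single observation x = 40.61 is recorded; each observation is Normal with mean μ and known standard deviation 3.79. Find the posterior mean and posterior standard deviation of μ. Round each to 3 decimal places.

Posterior mean ≈ 38.041; posterior SD ≈ 3.395

With known σ, the Normal prior is conjugate. Weight on the data is w = (n/σ²)/(n/σ² + 1/τ₀²) = 0.0696180/(0.0696180+0.0171322) = 0.80251.
Posterior mean = w·x̄ + (1−w)·μ₀ = 0.80251·40.61 + 0.19749·27.6 = 38.041. Posterior variance = 1/(0.0696180+0.0171322) = 11.5273, so SD = 3.395.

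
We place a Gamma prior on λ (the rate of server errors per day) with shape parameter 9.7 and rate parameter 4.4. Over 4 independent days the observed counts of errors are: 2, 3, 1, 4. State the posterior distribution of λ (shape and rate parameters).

Posterior: Gamma(shape=19.7, rate=8.4)

The Poisson likelihood adds the total count to the shape and the number of exposure periods to the rate. Here ∑xᵢ = 10 and n = 4, so shape 9.7→19.7 and rate 4.4→8.4.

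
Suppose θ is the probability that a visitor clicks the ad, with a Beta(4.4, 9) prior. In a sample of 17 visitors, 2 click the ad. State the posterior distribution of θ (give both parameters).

Posterior: Beta(6.4, 24)

Observing 2 successes and 15 failures updates Beta(4.4, 9) by adding the success and failure counts to the two shape parameters: α = 4.4+2 = 6.4, β = 9+15 = 24.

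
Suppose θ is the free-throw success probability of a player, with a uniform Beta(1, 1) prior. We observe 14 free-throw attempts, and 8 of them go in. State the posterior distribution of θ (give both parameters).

Observing 8 successes and 6 failures updates Beta(1, 1) by adding the success and failure counts to the two shape parameters: α = 1+8 = 9, β = 1+6 = 7.

Posterior: Beta(9, 7)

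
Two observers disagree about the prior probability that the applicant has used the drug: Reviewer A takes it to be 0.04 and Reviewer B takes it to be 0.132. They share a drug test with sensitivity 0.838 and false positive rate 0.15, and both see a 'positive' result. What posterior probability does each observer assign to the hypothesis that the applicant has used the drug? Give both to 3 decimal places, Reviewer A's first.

P('+'|H) = 0.838, P('+'|¬H) = 0.15.
Reviewer A: numerator 0.838·0.04 = 0.033520; evidence = 0.033520+0.15·0.96 = 0.17752; posterior = 0.189.
Reviewer B: numerator 0.838·0.132 = 0.11062; evidence = 0.11062+0.15·0.868 = 0.24082; posterior = 0.459.

Reviewer A: 0.189; Reviewer B: 0.459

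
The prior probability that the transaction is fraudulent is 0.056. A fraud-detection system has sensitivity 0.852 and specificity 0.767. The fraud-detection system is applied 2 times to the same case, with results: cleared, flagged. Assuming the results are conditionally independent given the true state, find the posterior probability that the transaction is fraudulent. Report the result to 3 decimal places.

Let H be the event that the transaction is fraudulent; start with P(H) = 0.056. P('flagged'|H) = 0.852, P('flagged'|¬H) = 0.233.
Update on result 1 ('cleared'): P(H) ← 0.148·0.0560 / (0.148·0.0560 + 0.767·0.9440) = 0.0082880/0.73234 = 0.0113.
Update on result 2 ('flagged'): P(H) ← 0.852·0.0113 / (0.852·0.0113 + 0.233·0.9887) = 0.0096423/0.24001 = 0.0402.

Posterior P(H) ≈ 0.040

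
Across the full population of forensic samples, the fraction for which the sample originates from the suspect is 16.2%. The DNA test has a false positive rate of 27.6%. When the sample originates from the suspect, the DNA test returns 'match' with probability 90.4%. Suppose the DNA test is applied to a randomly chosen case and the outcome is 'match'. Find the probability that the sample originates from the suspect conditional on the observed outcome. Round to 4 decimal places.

P(H | E) ≈ 0.3877

Let H be the event that the sample originates from the suspect. P(H) = 0.162, so P(¬H) = 0.838. With E the 'match' result, P(E|H) = 0.904 and P(E|¬H) = 0.276.
P(E) = 0.904·0.162 + 0.276·0.838 = 0.14645 + 0.23129 = 0.37774.
By Bayes' theorem, P(H|E) = 0.14645 / 0.37774 = 0.3877.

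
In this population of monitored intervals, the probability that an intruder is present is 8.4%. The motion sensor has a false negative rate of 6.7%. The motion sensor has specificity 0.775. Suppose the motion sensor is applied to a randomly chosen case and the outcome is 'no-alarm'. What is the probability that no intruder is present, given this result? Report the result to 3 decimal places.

Write H for 'an intruder is present'. Prior odds H:¬H = 0.084/0.916 = 0.091703. For the 'no-alarm' outcome, the likelihood ratio is 0.067/0.775 = 0.086452.
Posterior odds = 0.091703 × 0.086452 = 0.0079279, so P(H|E) = 0.0079279/(1+0.0079279) = 0.008. Then P(¬H|E) = 1 − 0.008 = 0.992.

P(¬H | E) ≈ 0.992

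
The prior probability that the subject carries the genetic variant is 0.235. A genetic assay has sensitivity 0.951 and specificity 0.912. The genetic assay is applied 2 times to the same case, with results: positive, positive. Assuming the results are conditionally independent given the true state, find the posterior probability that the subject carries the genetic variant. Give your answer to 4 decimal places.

Posterior P(H) ≈ 0.9729

With H the event that the subject carries the genetic variant, the joint likelihood of the observed sequence is P(data|H) = 0.951·0.951 = 0.90440 and P(data|¬H) = 0.088·0.088 = 0.0077440.
Bayes: P(H|data) = 0.235·0.90440 / (0.235·0.90440 + 0.765·0.0077440) = 0.21253/0.21846 = 0.9729.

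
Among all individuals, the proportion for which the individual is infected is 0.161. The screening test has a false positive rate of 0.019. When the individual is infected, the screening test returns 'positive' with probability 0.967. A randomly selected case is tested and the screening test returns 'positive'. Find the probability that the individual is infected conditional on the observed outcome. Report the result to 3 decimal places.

P(H | E) ≈ 0.907

Write H for 'the individual is infected'. Prior odds H:¬H = 0.161/0.839 = 0.19190. For the 'positive' outcome, the likelihood ratio is 0.967/0.019 = 50.895.
Posterior odds = 0.19190 × 50.895 = 9.7665, so P(H|E) = 9.7665/(1+9.7665) = 0.907.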